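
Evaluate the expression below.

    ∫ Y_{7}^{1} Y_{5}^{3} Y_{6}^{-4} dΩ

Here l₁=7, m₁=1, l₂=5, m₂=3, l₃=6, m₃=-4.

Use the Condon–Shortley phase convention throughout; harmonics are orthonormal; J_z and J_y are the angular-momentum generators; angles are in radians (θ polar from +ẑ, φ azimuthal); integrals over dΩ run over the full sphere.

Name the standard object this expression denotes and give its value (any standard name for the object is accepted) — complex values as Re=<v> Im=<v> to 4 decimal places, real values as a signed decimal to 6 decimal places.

Gaunt coefficient, -0.130527

This is a Gaunt coefficient — the integral of a triple product of spherical harmonics over the sphere.
Rules hold: Σm=0, L=18 even, 2≤6≤12.
N = 15·11·13 = 2145
Δ = 6!·8!·4!/19! = 1/174594420
Racah Σ t=1..5: t=1:−1/4147200 t=2:+1/207360 t=3:−1/82944 t=4:+1/207360 t=5:−1/4147200 = -1/345600
⇒ 3j(7 5 6; 0 0 0)² = 420/46189, sgn -1
Racah Σ t=4..6: t=4:+1/1658880 t=5:−1/3628800 t=6:+1/116121600 = 13/38707200
⇒ 3j(7 5 6; 1 3 -4)² = 39/3553, sgn +1
4πI² = N·(3j₀)²·(3jₘ)² = 245700/1147619
I = -1·√(0.214095/4π) = -0.13052653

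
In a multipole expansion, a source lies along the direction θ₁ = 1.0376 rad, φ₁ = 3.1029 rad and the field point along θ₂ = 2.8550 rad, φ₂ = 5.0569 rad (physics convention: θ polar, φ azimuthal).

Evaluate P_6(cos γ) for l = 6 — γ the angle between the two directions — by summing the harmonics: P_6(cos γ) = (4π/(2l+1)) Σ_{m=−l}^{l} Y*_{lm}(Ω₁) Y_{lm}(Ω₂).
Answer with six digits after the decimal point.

Term-by-term m-sum for l=6 (normalisation 4π/13 = 0.966644):
  m=-6: (0.191777, -0.045340) × (0.000117, 0.000217) = (0.000032, 0.000036)  (running Σ = (0.000032, 0.000036))
  m=-5: (-0.395396, 0.077463) × (-0.002864, 0.000438) = (0.001099, -0.000395)  (running Σ = (0.001131, -0.000359))
  m=-4: (0.357143, -0.055721) × (0.003981, -0.020396) = (0.000285, -0.007506)  (running Σ = (0.001416, -0.007865))
  m=-3: (0.033202, -0.003871) × (0.086349, 0.051439) = (0.003066, 0.001374)  (running Σ = (0.004482, -0.006491))
  m=-2: (-0.348652, 0.027035) × (-0.248603, 0.204773) = (0.081140, -0.078115)  (running Σ = (0.085622, -0.084607))
  m=-1: (0.098753, -0.003823) × (-0.201240, -0.560839) = (-0.022017, -0.054615)  (running Σ = (0.063605, -0.139222))
  m=0: (0.323270, -0.000000) × (0.309638, 0.000000) = (0.100097, 0.000000)  (running Σ = (0.163702, -0.139222))
  m=1: (-0.098753, -0.003823) × (0.201240, -0.560839) = (-0.022017, 0.054615)  (running Σ = (0.141685, -0.084607))
  m=2: (-0.348652, -0.027035) × (-0.248603, -0.204773) = (0.081140, 0.078115)  (running Σ = (0.222825, -0.006491))
  m=3: (-0.033202, -0.003871) × (-0.086349, 0.051439) = (0.003066, -0.001374)  (running Σ = (0.225891, -0.007865))
  m=4: (0.357143, 0.055721) × (0.003981, 0.020396) = (0.000285, 0.007506)  (running Σ = (0.226176, -0.000359))
  m=5: (0.395396, 0.077463) × (0.002864, 0.000438) = (0.001099, 0.000395)  (running Σ = (0.227275, 0.000036))
  m=6: (0.191777, 0.045340) × (0.000117, -0.000217) = (0.000032, -0.000036)  (running Σ = (0.227307, -0.000000))
Σ over m = (0.227307, -0.000000); ×(4π/13) → (0.219725, -0.000000). Real part: 0.219725

0.219725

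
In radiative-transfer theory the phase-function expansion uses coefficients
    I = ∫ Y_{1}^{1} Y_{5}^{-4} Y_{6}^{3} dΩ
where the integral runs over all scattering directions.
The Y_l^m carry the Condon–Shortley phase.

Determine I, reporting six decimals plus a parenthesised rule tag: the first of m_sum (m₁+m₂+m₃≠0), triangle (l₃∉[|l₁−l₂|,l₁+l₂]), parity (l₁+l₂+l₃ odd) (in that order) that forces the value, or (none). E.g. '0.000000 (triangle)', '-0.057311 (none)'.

m-sum 0 ✓  L=12 even ✓  4≤6≤6 ✓
Π(2lᵢ+1) = 3×11×13 = 429
triangle coeff Δ(1,5,6) = 1/858
Σ_t [0,0]: t=0:+1/14400 = 1/14400
(3j)²=6/143 [(1 5 6; 0 0 0)], sign=+1
Σ_t [0,0]: t=0:+1/725760 = 1/725760
(3j)²=1/286 [(1 5 6; 1 -4 3)], sign=-1
⇒ 4πI² = 9/143
I = (-1)√(9/143/(4π)) = -0.07076985
No selection rule forces the value: the integral is nonzero (none).

-0.070770 (none)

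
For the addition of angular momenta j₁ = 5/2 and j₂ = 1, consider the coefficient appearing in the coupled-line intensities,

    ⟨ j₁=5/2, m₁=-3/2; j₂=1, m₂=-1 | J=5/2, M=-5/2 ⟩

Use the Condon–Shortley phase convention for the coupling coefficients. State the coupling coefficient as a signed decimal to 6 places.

j₁+j₂−J=1  J+j₁−j₂=4  J−j₁+j₂=1  j₁+j₂+J+1=7
(j₁±m₁, j₂±m₂, J±M) = (1,4,0,2,0,5)
P² = 1152/7
sum k=0..0:
  [0] +1/24 = 1/24
S = 1/24
C² = P²·S² = 2/7 ; C = +0.534522

+√(2/7) ≈ +0.534522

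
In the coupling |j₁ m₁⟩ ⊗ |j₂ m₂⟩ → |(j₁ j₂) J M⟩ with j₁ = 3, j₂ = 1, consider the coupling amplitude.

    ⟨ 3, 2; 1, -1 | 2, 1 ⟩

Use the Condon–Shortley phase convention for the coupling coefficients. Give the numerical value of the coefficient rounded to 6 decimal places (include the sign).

√[5·2!4!0!/7! · 5!1!0!2!3!1!] = √(480/7)
  +(−1)^0/∏(0,2,1,0,3,0)! = 1/12  (running 1/12)
⟨..|..⟩ = √(480/7)·(1/12) = +0.690066

+0.690066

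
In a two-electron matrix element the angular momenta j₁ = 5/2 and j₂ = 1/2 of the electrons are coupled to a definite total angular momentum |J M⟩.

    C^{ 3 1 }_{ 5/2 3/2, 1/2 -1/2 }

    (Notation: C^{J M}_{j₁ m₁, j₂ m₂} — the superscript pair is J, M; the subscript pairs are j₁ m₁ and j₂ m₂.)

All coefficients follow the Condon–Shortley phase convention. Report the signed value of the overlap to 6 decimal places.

+0.577350

j₁+j₂−J=0  J+j₁−j₂=5  J−j₁+j₂=1  j₁+j₂+J+1=7
(j₁±m₁, j₂±m₂, J±M) = (4,1,0,1,4,2)
P² = 192
sum k=0..0:
  [0] +1/24 = 1/24
S = 1/24
C² = P²·S² = 1/3 ; C = +0.577350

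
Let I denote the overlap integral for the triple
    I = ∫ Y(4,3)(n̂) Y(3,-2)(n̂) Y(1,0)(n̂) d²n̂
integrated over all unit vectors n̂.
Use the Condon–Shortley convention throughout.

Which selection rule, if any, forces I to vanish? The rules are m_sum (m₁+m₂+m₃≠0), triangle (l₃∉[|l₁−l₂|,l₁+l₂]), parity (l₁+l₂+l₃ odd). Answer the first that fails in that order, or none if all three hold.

m₁+m₂+m₃ = 3 − 2 + 0 = 1  ✗
triangle: |4−3|=1 ≤ l₃=1 ≤ 4+3=7
parity: l₁+l₂+l₃ = 8 is even

m_sum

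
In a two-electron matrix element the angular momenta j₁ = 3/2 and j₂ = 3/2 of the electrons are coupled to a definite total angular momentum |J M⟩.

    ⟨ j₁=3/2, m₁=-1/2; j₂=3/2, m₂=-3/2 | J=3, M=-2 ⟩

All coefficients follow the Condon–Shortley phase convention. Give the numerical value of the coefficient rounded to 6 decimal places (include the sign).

j₁+j₂−J=0  J+j₁−j₂=3  J−j₁+j₂=3  j₁+j₂+J+1=7
(j₁±m₁, j₂±m₂, J±M) = (1,2,0,3,1,5)
P² = 72
sum k=0..0:
  [0] +1/12 = 1/12
S = 1/12
C² = P²·S² = 1/2 ; C = +0.707107

+√(1/2) ≈ +0.707107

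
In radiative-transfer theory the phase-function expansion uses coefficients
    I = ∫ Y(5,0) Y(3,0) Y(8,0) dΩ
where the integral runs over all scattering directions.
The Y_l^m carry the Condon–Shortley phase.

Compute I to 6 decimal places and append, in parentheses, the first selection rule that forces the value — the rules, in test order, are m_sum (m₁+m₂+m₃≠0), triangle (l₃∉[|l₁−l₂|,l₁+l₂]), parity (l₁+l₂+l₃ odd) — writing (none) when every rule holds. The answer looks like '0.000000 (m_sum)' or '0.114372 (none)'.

0.235108 (none)

Rules hold: Σm=0, L=16 even, 2≤8≤8.
N = 11·7·17 = 1309
Δ = 0!·10!·6!/17! = 1/136136
Racah Σ t=0..0: t=0:+1/518400 = 1/518400
⇒ 3j(5 3 8; 0 0 0)² = 56/2431, sgn +1
(m-triple is (0,0,0) — same symbol as above.)
4πI² = N·(3j₀)²·(3jₘ)² = 21952/31603
I = +1·√(0.694618/4π) = 0.23510830
No selection rule forces the value: the integral is nonzero (none).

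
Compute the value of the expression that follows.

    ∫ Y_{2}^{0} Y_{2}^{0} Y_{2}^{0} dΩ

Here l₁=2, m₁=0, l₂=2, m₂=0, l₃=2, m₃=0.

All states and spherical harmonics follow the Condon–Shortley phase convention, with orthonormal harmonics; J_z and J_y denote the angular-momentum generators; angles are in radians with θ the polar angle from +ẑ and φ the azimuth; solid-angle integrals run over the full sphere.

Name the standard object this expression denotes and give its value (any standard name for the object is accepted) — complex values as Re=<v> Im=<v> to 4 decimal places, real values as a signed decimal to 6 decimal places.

This is a Gaunt coefficient — the integral of a triple product of spherical harmonics over the sphere.
m-sum 0 ✓  L=6 even ✓  0≤2≤4 ✓
Π(2lᵢ+1) = 5×5×5 = 125
triangle coeff Δ(2,2,2) = 1/630
Σ_t [0,2]: t=0:+1/8 t=1:−1/1 t=2:+1/8 = -3/4
(3j)²=2/35 [(2 2 2; 0 0 0)], sign=-1
(m-triple is (0,0,0) — same symbol as above.)
⇒ 4πI² = 20/49
I = (+1)√(20/49/(4π)) = 0.18022375

Gaunt coefficient, +0.180224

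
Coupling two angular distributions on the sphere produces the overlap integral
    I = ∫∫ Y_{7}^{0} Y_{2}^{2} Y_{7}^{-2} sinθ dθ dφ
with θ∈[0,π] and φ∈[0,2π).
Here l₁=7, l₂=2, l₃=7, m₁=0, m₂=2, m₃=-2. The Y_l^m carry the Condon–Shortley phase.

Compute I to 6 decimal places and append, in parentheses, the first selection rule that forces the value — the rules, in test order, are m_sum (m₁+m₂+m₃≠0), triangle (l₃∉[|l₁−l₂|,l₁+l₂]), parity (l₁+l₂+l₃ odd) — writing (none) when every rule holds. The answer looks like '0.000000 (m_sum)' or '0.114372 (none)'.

-0.192231 (none)

Rules hold: Σm=0, L=16 even, 5≤7≤9.
N = 15·5·15 = 1125
Δ = 2!·12!·2!/17! = 1/185640
Racah Σ t=0..2: t=0:+1/2419200 t=1:−1/518400 t=2:+1/2419200 = -1/907200
⇒ 3j(7 2 7; 0 0 0)² = 56/3315, sgn +1
Racah Σ t=2..2: t=2:+1/2419200 = 1/2419200
⇒ 3j(7 2 7; 0 2 -2)² = 27/1105, sgn -1
4πI² = N·(3j₀)²·(3jₘ)² = 22680/48841
I = -1·√(0.464364/4π) = -0.19223140
No selection rule forces the value: the integral is nonzero (none).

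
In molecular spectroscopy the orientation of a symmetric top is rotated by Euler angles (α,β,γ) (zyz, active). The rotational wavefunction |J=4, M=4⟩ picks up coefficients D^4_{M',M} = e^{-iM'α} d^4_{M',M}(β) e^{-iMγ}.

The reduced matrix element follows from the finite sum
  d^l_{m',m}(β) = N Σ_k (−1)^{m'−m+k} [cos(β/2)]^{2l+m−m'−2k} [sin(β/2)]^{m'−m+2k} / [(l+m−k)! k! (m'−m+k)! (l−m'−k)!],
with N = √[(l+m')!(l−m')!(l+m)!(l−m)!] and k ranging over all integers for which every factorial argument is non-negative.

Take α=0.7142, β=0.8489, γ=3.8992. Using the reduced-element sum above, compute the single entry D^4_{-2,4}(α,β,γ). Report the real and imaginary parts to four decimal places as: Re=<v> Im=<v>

First d^4_{-2,4}(β=0.8489), then the phase factors e^{-i(-2)α} and e^{-i(4)γ}:
Half-angle: c=0.911265, s=0.411820. N=√(2·720·40320·1)=7619.763776
k: max(0,(4)−(-2))=6 … min(4+(4),4−(-2))=6
  k=6: (−1)^0·7619.7638/(1440)·0.9113^2·0.4118^6 = +0.021434
d^4_{-2,4}(0.8489) = +0.021434
D = (+0.141916+0.989879i)·(+0.021434)·(-0.993828-0.110934i) = -0.000669-0.021424i

Re=-0.0007 Im=-0.0214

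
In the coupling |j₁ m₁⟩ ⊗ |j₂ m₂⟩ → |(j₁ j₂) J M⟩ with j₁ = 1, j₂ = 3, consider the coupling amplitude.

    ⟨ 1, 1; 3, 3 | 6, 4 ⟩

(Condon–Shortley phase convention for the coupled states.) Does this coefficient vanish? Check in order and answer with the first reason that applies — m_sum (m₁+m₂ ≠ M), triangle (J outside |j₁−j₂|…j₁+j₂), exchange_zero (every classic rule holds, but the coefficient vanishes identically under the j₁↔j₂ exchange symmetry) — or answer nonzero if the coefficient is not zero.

triangle

m-sum: m₁+m₂ = 1+3 = 4, M = 4  ✓
triangle: need |j₁−j₂| ≤ J ≤ j₁+j₂, i.e. J ∈ [2, 4]; J = 6 is outside ✗ ⇒ coefficient is 0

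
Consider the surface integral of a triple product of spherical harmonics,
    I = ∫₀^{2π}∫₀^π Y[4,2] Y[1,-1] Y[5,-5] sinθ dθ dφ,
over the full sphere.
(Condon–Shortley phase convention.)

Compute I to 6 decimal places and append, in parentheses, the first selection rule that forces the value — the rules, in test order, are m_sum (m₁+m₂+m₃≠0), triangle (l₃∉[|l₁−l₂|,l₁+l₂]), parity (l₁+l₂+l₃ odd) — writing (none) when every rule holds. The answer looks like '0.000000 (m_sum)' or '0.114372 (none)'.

Σmᵢ = -4 ≠ 0, so the φ-integral vanishes; I = 0

0.000000 (m_sum)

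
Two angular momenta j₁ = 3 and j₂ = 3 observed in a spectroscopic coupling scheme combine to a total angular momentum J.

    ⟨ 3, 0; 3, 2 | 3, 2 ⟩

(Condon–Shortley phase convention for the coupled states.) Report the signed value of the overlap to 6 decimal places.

√[7·3!3!3!/10! · 3!3!5!1!5!1!] = √(216)
  +(−1)^2/∏(2,1,1,3,2,0)! = 1/24  (running 1/24)
  +(−1)^3/∏(3,0,0,2,3,1)! = -1/72  (running 1/36)
⟨..|..⟩ = √(216)·(1/36) = +0.408248

+0.408248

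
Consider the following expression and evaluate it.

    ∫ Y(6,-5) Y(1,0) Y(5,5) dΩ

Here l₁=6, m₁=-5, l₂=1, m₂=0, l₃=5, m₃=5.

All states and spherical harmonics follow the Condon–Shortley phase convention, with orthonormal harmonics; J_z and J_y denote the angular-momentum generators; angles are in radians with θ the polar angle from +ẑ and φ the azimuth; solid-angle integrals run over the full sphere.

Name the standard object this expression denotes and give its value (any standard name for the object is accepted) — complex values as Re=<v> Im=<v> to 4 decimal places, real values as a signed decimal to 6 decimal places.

Gaunt coefficient, -0.135514

This is a Gaunt coefficient — the integral of a triple product of spherical harmonics over the sphere.
Rules hold: Σm=0, L=12 even, 5≤5≤7.
N = 13·3·11 = 429
Δ = 2!·10!·0!/13! = 1/858
Racah Σ t=1..1: t=1:−1/14400 = -1/14400
⇒ 3j(6 1 5; 0 0 0)² = 6/143, sgn +1
Racah Σ t=1..1: t=1:−1/3628800 = -1/3628800
⇒ 3j(6 1 5; -5 0 5)² = 1/78, sgn -1
4πI² = N·(3j₀)²·(3jₘ)² = 3/13
I = -1·√(0.230769/4π) = -0.13551395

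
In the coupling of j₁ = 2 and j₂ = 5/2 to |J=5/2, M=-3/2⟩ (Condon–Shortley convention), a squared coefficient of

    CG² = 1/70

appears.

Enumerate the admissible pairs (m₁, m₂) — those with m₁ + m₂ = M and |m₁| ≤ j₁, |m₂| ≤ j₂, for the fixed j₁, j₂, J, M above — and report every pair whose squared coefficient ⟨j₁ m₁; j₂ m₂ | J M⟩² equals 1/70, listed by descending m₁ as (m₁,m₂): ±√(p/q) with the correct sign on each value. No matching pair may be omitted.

Admissible pairs with m₁+m₂ = M = -3/2: (-2,1/2), (-1,-1/2), (0,-3/2), (1,-5/2)
  (m₁,m₂)=(1,-5/2): CG² = 3/7, CG = +√(3/7)
  (m₁,m₂)=(0,-3/2): CG² = 1/70, CG = −√(1/70)   ← matches the target
  (m₁,m₂)=(-1,-1/2): CG² = 6/35, CG = −√(6/35)
  (m₁,m₂)=(-2,1/2): CG² = 27/70, CG = +√(27/70)
Pairs with CG² = 1/70: (0,-3/2): −√(1/70)

(0,-3/2): −√(1/70)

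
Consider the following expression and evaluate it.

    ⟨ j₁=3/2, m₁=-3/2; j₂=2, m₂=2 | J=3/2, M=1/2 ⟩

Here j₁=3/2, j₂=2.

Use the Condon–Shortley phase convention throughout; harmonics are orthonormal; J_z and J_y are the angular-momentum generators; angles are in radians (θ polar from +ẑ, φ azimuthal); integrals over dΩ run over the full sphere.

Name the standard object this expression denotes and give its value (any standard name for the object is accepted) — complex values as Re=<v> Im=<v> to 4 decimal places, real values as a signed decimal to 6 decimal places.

Clebsch–Gordan coefficient, +√(2/5) ≈ +0.632456

This is a Clebsch–Gordan (vector-coupling) coefficient.
j₁+j₂−J=2  J+j₁−j₂=1  J−j₁+j₂=2  j₁+j₂+J+1=6
(j₁±m₁, j₂±m₂, J±M) = (0,3,4,0,2,1)
P² = 32/5
sum k=2..2:
  [2] +1/4 = 1/4
S = 1/4
C² = P²·S² = 2/5 ; C = +0.632456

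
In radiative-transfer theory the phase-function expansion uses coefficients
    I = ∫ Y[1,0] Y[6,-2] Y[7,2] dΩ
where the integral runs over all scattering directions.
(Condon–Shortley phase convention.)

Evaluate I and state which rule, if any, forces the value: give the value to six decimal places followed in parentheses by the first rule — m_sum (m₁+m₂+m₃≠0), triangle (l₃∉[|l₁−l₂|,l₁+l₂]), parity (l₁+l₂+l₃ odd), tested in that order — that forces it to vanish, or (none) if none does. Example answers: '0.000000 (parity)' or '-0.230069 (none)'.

0.234717 (none)

m-sum 0 ✓  L=14 even ✓  5≤7≤7 ✓
Π(2lᵢ+1) = 3×13×15 = 585
triangle coeff Δ(1,6,7) = 1/1365
Σ_t [0,0]: t=0:+1/518400 = 1/518400
(3j)²=7/195 [(1 6 7; 0 0 0)], sign=-1
Σ_t [0,0]: t=0:+1/967680 = 1/967680
(3j)²=3/91 [(1 6 7; 0 -2 2)], sign=-1
⇒ 4πI² = 9/13
I = (+1)√(9/13/(4π)) = 0.23471705
No selection rule forces the value: the integral is nonzero (none).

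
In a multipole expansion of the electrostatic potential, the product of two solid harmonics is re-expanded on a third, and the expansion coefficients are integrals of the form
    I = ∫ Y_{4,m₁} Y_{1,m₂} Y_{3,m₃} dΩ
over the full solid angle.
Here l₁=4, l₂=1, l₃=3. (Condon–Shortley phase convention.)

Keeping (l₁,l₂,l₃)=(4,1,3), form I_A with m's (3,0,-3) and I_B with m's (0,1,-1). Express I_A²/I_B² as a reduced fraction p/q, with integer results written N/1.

Same 4,1,3: normalisation and zero-m 3j drop out of the ratio.
A: Δ: 2! 6! 0! / 9! → 1/252; sum: t=1:−1/720 = -1/720; 3j²(4 1 3; 3 0 -3) = Δ·Π!·Σ² = 1/36  (sign -1)
B: Δ: 2! 6! 0! / 9! → 1/252; sum: t=2:+1/96 = 1/96; 3j²(4 1 3; 0 1 -1) = Δ·Π!·Σ² = 1/42  (sign +1)
I_A²/I_B² = (1/36)/(1/42) = 7/6

7/6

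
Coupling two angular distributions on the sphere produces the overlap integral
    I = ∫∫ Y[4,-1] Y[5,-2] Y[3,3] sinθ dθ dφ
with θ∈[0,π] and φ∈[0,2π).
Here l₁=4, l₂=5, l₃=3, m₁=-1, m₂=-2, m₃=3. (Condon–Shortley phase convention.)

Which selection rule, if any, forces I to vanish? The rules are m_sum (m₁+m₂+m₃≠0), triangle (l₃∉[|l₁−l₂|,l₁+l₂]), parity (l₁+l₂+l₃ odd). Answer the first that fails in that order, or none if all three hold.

none

azimuthal sum: -1 − 2 + 3 = 0  ✓
1 ≤ 3 ≤ 9 (triangle on l)  ✓
L = 4 + 5 + 3 = 12 (even)  ✓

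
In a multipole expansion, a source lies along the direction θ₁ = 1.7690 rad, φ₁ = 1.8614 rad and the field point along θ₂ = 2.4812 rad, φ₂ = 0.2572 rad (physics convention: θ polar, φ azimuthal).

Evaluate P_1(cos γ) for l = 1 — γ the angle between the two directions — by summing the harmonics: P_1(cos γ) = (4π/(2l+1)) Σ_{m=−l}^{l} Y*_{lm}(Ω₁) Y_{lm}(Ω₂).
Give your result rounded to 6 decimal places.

0.135423

Term-by-term m-sum for l=1 (normalisation 4π/3 = 4.188790):
  m=-1: Y*=(-0.097057, 0.324527)  Y=(0.204964, -0.053911)  product (-0.002398, 0.071749)
  m=+0: Y*=(-0.096210, -0.000000)  Y=(-0.385875, 0.000000)  product (0.037125, 0.000000)
  m=+1: Y*=(0.097057, 0.324527)  Y=(-0.204964, -0.053911)  product (-0.002398, -0.071749)
Total Σ_m = (0.032330, 0.000000). Multiply by 4.188790: (0.135423, 0.000000). P_1(cos γ) = 0.135423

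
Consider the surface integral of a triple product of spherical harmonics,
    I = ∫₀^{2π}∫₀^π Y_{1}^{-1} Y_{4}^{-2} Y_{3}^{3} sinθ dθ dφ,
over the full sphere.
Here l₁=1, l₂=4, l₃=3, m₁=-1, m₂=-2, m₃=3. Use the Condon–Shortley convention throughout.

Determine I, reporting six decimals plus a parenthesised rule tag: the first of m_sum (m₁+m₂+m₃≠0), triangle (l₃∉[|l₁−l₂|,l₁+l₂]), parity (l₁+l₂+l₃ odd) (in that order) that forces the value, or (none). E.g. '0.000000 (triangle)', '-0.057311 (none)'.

Rules hold: Σm=0, L=8 even, 3≤3≤5.
N = 3·9·7 = 189
Δ = 2!·0!·6!/9! = 1/252
Racah Σ t=1..1: t=1:−1/36 = -1/36
⇒ 3j(1 4 3; 0 0 0)² = 4/63, sgn +1
Racah Σ t=2..2: t=2:+1/1440 = 1/1440
⇒ 3j(1 4 3; -1 -2 3)² = 1/252, sgn +1
4πI² = N·(3j₀)²·(3jₘ)² = 1/21
I = +1·√(0.047619/4π) = 0.06155813
No selection rule forces the value: the integral is nonzero (none).

0.061558 (none)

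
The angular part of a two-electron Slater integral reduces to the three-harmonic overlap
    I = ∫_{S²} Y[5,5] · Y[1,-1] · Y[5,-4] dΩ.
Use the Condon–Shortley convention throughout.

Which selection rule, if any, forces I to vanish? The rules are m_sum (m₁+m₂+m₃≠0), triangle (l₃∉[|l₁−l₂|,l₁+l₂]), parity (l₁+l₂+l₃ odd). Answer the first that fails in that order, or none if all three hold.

parity

azimuthal sum: 5 − 1 − 4 = 0  ✓
4 ≤ 5 ≤ 6 (triangle on l)  ✓
L = 5 + 1 + 5 = 11 (odd)  ✗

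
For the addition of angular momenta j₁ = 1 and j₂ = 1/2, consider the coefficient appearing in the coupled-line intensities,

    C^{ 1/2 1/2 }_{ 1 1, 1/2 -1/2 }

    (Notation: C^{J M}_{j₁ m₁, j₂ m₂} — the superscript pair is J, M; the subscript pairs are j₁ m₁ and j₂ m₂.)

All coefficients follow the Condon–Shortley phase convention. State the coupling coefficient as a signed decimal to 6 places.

j₁+j₂−J=1  J+j₁−j₂=1  J−j₁+j₂=0  j₁+j₂+J+1=3
(j₁±m₁, j₂±m₂, J±M) = (2,0,0,1,1,0)
P² = 2/3
sum k=0..0:
  [0] +1/1 = 1
S = 1
C² = P²·S² = 2/3 ; C = +0.816497

+√(2/3) = +0.816497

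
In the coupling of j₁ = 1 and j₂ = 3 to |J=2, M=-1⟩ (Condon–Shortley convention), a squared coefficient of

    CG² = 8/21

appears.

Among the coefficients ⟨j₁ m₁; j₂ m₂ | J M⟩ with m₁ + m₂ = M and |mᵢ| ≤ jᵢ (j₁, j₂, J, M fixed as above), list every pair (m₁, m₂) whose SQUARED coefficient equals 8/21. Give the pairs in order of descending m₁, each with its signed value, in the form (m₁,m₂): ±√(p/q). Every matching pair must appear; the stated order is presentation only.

Admissible pairs with m₁+m₂ = M = -1: (-1,0), (0,-1), (1,-2)
  (m₁,m₂)=(1,-2): CG² = 10/21, CG = +√(10/21)
  (m₁,m₂)=(0,-1): CG² = 8/21, CG = −√(8/21)   ← matches the target
  (m₁,m₂)=(-1,0): CG² = 1/7, CG = +√(1/7)
Pairs with CG² = 8/21: (0,-1): −√(8/21)

(0,-1): −√(8/21)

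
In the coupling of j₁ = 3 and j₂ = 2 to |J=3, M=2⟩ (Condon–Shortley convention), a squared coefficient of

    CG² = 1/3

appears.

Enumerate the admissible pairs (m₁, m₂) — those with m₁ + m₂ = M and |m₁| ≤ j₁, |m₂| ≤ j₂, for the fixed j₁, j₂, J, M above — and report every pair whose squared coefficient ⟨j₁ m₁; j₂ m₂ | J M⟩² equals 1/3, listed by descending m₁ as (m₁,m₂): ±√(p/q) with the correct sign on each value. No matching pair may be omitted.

(0,2): +√(1/3)

Admissible pairs with m₁+m₂ = M = 2: (0,2), (1,1), (2,0), (3,-1)
  (m₁,m₂)=(3,-1): CG² = 5/12, CG = +√(5/12)
  (m₁,m₂)=(2,0): CG² = 0/1, CG = 0
  (m₁,m₂)=(1,1): CG² = 1/4, CG = −√(1/4)
  (m₁,m₂)=(0,2): CG² = 1/3, CG = +√(1/3)   ← matches the target
Pairs with CG² = 1/3: (0,2): +√(1/3)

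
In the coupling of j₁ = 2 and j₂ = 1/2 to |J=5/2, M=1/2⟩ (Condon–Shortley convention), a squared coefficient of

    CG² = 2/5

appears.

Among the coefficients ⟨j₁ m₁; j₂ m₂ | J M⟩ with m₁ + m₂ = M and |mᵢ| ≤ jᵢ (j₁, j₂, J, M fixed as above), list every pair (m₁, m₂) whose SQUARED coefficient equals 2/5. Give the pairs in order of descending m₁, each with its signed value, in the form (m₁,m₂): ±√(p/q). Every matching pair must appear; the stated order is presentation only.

(1,-1/2): +√(2/5)

Admissible pairs with m₁+m₂ = M = 1/2: (0,1/2), (1,-1/2)
  (m₁,m₂)=(1,-1/2): CG² = 2/5, CG = +√(2/5)   ← matches the target
  (m₁,m₂)=(0,1/2): CG² = 3/5, CG = +√(3/5)
Pairs with CG² = 2/5: (1,-1/2): +√(2/5)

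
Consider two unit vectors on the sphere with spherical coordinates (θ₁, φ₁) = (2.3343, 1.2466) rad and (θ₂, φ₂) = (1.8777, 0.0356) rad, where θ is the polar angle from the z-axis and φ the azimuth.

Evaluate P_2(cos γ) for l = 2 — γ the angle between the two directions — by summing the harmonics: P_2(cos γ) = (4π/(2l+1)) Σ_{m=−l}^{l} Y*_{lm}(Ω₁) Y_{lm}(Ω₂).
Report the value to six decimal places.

Summing Y*_{l m}(θ₁,φ₁)·Y_{l m}(θ₂,φ₂) over m ∈ [−2, 2]; prefactor 4π/(2·2+1) = 2.513274:
  term(m=-2) = -0.05322 + 0.04664j   from Y*(Ω₁)=-0.16068 + 0.12174j, Y(Ω₂)=0.35013 - 0.02497j
  term(m=-1) = 0.03023 + 0.08036j   from Y*(Ω₁)=-0.12293 - 0.36580j, Y(Ω₂)=-0.22235 + 0.00792j
  term(m=+0) = -0.03137 + 0.00000j   from Y*(Ω₁)=0.13699 + 0.00000j, Y(Ω₂)=-0.22903 + 0.00000j
  term(m=+1) = 0.03023 - 0.08036j   from Y*(Ω₁)=0.12293 - 0.36580j, Y(Ω₂)=0.22235 + 0.00792j
  term(m=+2) = -0.05322 - 0.04664j   from Y*(Ω₁)=-0.16068 - 0.12174j, Y(Ω₂)=0.35013 + 0.02497j
Total Σ_m = -0.07735 + 0.00000j. Multiply by 2.513274: -0.19441 + 0.00000j. P_2(cos γ) = -0.194409

-0.194409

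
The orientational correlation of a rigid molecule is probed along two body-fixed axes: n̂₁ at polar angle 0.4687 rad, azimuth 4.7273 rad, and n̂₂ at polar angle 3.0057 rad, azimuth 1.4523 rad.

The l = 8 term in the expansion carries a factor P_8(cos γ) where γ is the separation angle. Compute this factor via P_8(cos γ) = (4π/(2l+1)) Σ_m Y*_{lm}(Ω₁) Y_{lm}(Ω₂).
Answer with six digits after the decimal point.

-0.204893

Summing Y*_{l m}(θ₁,φ₁)·Y_{l m}(θ₂,φ₂) over m ∈ [−8, 8]; prefactor 4π/(2·8+1) = 0.739198:
  m=-8: Y*=0.00089 + 0.00011j  Y=0.00000 + 0.00000j  product 0.00000 + 0.00000j
  m=-7: Y*=-0.00074 + 0.00702j  Y=0.00000 - 0.00000j  product 0.00000 + 0.00000j
  m=-6: Y*=-0.03485 - 0.00313j  Y=-0.00002 - 0.00002j  product 0.00000 + 0.00000j
  m=-5: Y*=0.00909 - 0.12164j  Y=-0.00024 + 0.00036j  product 0.00004 + 0.00003j
  m=-4: Y*=0.30210 + 0.01804j  Y=0.00386 + 0.00198j  product 0.00113 + 0.00067j
  m=-3: Y*=-0.02253 + 0.50325j  Y=0.01128 - 0.03038j  product 0.01503 + 0.00636j
  m=-2: Y*=-0.44603 - 0.01331j  Y=-0.16610 - 0.04012j  product 0.07355 + 0.02010j
  m=-1: Y*=-0.00101 + 0.06780j  Y=-0.06691 + 0.56204j  product -0.03804 - 0.00510j
  m=+0: Y*=-0.47155 + 0.00000j  Y=0.80719 + 0.00000j  product -0.38063 + 0.00000j
  m=+1: Y*=0.00101 + 0.06780j  Y=0.06691 + 0.56204j  product -0.03804 + 0.00510j
  m=+2: Y*=-0.44603 + 0.01331j  Y=-0.16610 + 0.04012j  product 0.07355 - 0.02010j
  m=+3: Y*=0.02253 + 0.50325j  Y=-0.01128 - 0.03038j  product 0.01503 - 0.00636j
  m=+4: Y*=0.30210 - 0.01804j  Y=0.00386 - 0.00198j  product 0.00113 - 0.00067j
  m=+5: Y*=-0.00909 - 0.12164j  Y=0.00024 + 0.00036j  product 0.00004 - 0.00003j
  m=+6: Y*=-0.03485 + 0.00313j  Y=-0.00002 + 0.00002j  product 0.00000 - 0.00000j
  m=+7: Y*=0.00074 + 0.00702j  Y=-0.00000 - 0.00000j  product 0.00000 - 0.00000j
  m=+8: Y*=0.00089 - 0.00011j  Y=0.00000 - 0.00000j  product 0.00000 - 0.00000j
Accumulated sum -0.27718 - 0.00000j; after 4π/(2l+1) scaling, -0.20489 - 0.00000j ⇒ P_8 = -0.204893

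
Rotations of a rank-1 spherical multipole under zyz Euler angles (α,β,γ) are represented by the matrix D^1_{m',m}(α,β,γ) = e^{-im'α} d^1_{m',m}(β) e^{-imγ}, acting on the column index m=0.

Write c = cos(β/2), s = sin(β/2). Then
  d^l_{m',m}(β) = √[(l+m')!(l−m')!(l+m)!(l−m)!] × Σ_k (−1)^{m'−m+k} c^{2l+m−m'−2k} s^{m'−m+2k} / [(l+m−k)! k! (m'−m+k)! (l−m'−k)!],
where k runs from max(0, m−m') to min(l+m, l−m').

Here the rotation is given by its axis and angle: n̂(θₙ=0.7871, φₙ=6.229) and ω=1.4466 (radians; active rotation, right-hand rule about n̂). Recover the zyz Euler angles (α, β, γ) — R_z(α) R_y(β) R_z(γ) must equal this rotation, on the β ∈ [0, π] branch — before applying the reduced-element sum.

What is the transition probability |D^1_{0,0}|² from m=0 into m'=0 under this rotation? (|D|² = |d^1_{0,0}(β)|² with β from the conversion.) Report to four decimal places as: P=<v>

P=0.3141

Axis–angle → zyz. n̂ = (sinθₙcosφₙ, sinθₙsinφₙ, cosθₙ) = (+0.707270, -0.038361, +0.705902), ω = 1.4466.
R = I cosω + sinω [n̂]ₓ + (1−cosω) n̂n̂ᵀ gives
  R = [+0.562140, -0.724236, +0.399350; +0.676695, +0.125167, -0.725547; +0.475482, +0.678097, +0.560448]
β = atan2(√(R₁₃²+R₂₃²), R₃₃) = 0.975870; α = atan2(R₂₃, R₁₃) mod 2π = 5.215549; γ = atan2(R₃₂, −R₃₁) mod 2π = 2.182327
D^1_{0,0}(5.2155,0.9759,2.1823) = e^{-i·0·5.2155}·d^1_{0,0}(0.9759)·e^{-i·0·2.1823}. Compute d first:
With c≡cos(β/2)=0.883303 and s≡sin(β/2)=0.468803, N=[1·1·1·1]^{1/2}=1.000000
k: max(0,(0)−(0))=0 … min(1+(0),1−(0))=1
  k=0: (−1)^0·1.0000/(1)·0.8833^2·0.4688^0 = +0.780224
  k=1: (−1)^1·1.0000/(1)·0.8833^0·0.4688^2 = -0.219776
d^1_{0,0}(0.9759) = +0.780224 -0.219776 = +0.560448
|D^1_{0,0}|² = |d^1_{0,0}(β)|² = (+0.560448)² = 0.314102 (the z-rotation phases have unit modulus)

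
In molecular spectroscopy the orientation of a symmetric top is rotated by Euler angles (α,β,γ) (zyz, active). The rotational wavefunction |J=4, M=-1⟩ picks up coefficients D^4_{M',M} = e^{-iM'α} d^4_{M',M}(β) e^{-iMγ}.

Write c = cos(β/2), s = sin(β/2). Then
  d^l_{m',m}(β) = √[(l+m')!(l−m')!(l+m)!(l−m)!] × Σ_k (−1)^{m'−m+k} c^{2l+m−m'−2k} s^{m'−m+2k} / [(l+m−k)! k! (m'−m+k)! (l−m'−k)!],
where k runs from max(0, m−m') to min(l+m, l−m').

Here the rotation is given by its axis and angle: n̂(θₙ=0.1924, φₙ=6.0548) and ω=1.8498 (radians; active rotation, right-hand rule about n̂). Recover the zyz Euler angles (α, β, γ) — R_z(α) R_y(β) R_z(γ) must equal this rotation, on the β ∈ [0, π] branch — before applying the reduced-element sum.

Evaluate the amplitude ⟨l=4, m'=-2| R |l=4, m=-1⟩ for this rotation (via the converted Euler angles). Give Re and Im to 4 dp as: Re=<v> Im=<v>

Axis–angle → zyz. n̂ = (sinθₙcosφₙ, sinθₙsinφₙ, cosθₙ) = (+0.186250, -0.043292, +0.981548), ω = 1.8498.
R = I cosω + sinω [n̂]ₓ + (1−cosω) n̂n̂ᵀ gives
  R = [-0.231156, -0.953876, +0.191542; +0.933308, -0.273008, -0.233244; +0.274778, +0.124852, +0.953367]
β = atan2(√(R₁₃²+R₂₃²), R₃₃) = 0.306593; α = atan2(R₂₃, R₁₃) mod 2π = 5.399929; γ = atan2(R₃₂, −R₃₁) mod 2π = 2.715107
First d^4_{-2,-1}(β=0.3066), then the phase factors e^{-i(-2)α} and e^{-i(-1)γ}:
c=cos(0.306593/2)=0.988273, s=sin(0.306593/2)=0.152697; N=√[2·720·6·120]=1018.233765
k: max(0,(-1)−(-2))=1 … min(4+(-1),4−(-2))=3
  k=1: (−1)^0·1018.2338/(240)·0.9883^7·0.1527^1 = +0.596493
  k=2: (−1)^1·1018.2338/(48)·0.9883^5·0.1527^3 = -0.071200
  k=3: (−1)^2·1018.2338/(72)·0.9883^3·0.1527^5 = +0.001133
d^4_{-2,-1}(0.3066) = +0.596493 -0.071200 +0.001133 = +0.526426
D = (-0.194469-0.980909i)·(+0.526426)·(-0.910425+0.413674i) = +0.306814+0.427772i

Re=0.3068 Im=0.4278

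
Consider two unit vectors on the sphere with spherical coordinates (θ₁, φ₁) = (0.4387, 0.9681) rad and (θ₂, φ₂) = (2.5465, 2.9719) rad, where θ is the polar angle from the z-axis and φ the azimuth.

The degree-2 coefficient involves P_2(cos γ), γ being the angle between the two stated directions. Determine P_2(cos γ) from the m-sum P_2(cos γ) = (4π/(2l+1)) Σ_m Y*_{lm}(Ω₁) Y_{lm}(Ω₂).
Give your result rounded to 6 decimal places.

0.582712

Term-by-term m-sum for l=2 (normalisation 4π/5 = 2.513274):
  m=-2: (-0.024903, 0.065092) × (0.114465, 0.040411) = (-0.005481, 0.006444)  (running Σ = (-0.005481, 0.006444))
  m=-1: (0.168402, 0.244734) × (0.353480, 0.060565) = (0.044704, 0.096708)  (running Σ = (0.039223, 0.103152))
  m=0: (0.460071, -0.000000) × (0.333442, 0.000000) = (0.153407, 0.000000)  (running Σ = (0.192630, 0.103152))
  m=1: (-0.168402, 0.244734) × (-0.353480, 0.060565) = (0.044704, -0.096708)  (running Σ = (0.237335, 0.006444))
  m=2: (-0.024903, -0.065092) × (0.114465, -0.040411) = (-0.005481, -0.006444)  (running Σ = (0.231854, 0.000000))
Accumulated sum (0.231854, 0.000000); after 4π/(2l+1) scaling, (0.582712, 0.000000) ⇒ P_2 = 0.582712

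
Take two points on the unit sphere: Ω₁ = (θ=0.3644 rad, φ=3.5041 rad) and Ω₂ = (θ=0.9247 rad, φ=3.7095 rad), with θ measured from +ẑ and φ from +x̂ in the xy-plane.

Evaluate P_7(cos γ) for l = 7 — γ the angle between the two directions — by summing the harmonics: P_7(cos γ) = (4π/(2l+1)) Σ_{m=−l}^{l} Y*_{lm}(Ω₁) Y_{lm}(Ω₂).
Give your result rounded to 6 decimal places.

-0.372972

Summing Y*_{l m}(θ₁,φ₁)·Y_{l m}(θ₂,φ₂) over m ∈ [−7, 7]; prefactor 4π/(2·7+1) = 0.837758:
  m=-7: (+0.000301-0.000207i) × (+0.069524-0.076596i) = +0.000005-0.000037i  (running Σ = +0.000005-0.000037i)
  m=-6: (-0.002035+0.002948i) × (-0.281605+0.076680i) = +0.000347-0.000986i  (running Σ = +0.000352-0.001024i)
  m=-5: (+0.005226-0.021197i) × (+0.422016+0.131496i) = +0.004993-0.008258i  (running Σ = +0.005345-0.009282i)
  m=-4: (+0.011126+0.091677i) × (-0.198290-0.235021i) = +0.019340-0.020794i  (running Σ = +0.024685-0.030075i)
  m=-3: (-0.126510-0.241072i) × (-0.015928-0.119122i) = -0.026702+0.018910i  (running Σ = -0.002017-0.011165i)
  m=-2: (+0.388473+0.344179i) × (-0.153958+0.331332i) = -0.173846+0.075724i  (running Σ = -0.175863+0.064559i)
  m=-1: (-0.447576-0.169751i) × (+0.028931-0.018459i) = -0.016082+0.003351i  (running Σ = -0.191945+0.067909i)
  m=0: (-0.174255-0.000000i) × (+0.351855+0.000000i) = -0.061312-0.000000i  (running Σ = -0.253258+0.067909i)
  m=1: (+0.447576-0.169751i) × (-0.028931-0.018459i) = -0.016082-0.003351i  (running Σ = -0.269340+0.064559i)
  m=2: (+0.388473-0.344179i) × (-0.153958-0.331332i) = -0.173846-0.075724i  (running Σ = -0.443186-0.011165i)
  m=3: (+0.126510-0.241072i) × (+0.015928-0.119122i) = -0.026702-0.018910i  (running Σ = -0.469888-0.030075i)
  m=4: (+0.011126-0.091677i) × (-0.198290+0.235021i) = +0.019340+0.020794i  (running Σ = -0.450548-0.009282i)
  m=5: (-0.005226-0.021197i) × (-0.422016+0.131496i) = +0.004993+0.008258i  (running Σ = -0.445555-0.001024i)
  m=6: (-0.002035-0.002948i) × (-0.281605-0.076680i) = +0.000347+0.000986i  (running Σ = -0.445208-0.000037i)
  m=7: (-0.000301-0.000207i) × (-0.069524-0.076596i) = +0.000005+0.000037i  (running Σ = -0.445203+0.000000i)
Σ over m = -0.445203+0.000000i; ×(4π/15) → -0.372972+0.000000i. Real part: -0.372972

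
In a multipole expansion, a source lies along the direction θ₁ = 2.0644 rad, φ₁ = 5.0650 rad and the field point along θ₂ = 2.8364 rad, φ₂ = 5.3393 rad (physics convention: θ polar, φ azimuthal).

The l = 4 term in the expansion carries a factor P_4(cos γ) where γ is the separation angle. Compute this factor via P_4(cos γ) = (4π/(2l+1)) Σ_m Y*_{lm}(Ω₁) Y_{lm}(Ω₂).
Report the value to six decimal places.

Addition theorem: P_4(cos γ) = (4π/9) Σ_m Y*_{lm}(Ω₁) Y_{lm}(Ω₂), m = −4…4:
  term(m=-4) = (0.000438, -0.000854)   from Y*(Ω₁)=(0.042495, 0.262733), Y(Ω₂)=(-0.002906, -0.002137)
  term(m=-3) = (0.008921, -0.009617)   from Y*(Ω₁)=(0.352886, -0.198765), Y(Ω₂)=(0.030844, -0.009878)
  term(m=-2) = (0.020507, -0.012534)   from Y*(Ω₁)=(-0.112881, -0.096091), Y(Ω₂)=(-0.050534, 0.154052)
  term(m=-1) = (-0.123955, 0.034880)   from Y*(Ω₁)=(0.097386, -0.264642), Y(Ω₂)=(-0.267887, -0.369809)
  term(m=+0) = (-0.103081, -0.000000)   from Y*(Ω₁)=(-0.208485, -0.000000), Y(Ω₂)=(0.494426, 0.000000)
  term(m=+1) = (-0.123955, -0.034880)   from Y*(Ω₁)=(-0.097386, -0.264642), Y(Ω₂)=(0.267887, -0.369809)
  term(m=+2) = (0.020507, 0.012534)   from Y*(Ω₁)=(-0.112881, 0.096091), Y(Ω₂)=(-0.050534, -0.154052)
  term(m=+3) = (0.008921, 0.009617)   from Y*(Ω₁)=(-0.352886, -0.198765), Y(Ω₂)=(-0.030844, -0.009878)
  term(m=+4) = (0.000438, 0.000854)   from Y*(Ω₁)=(0.042495, -0.262733), Y(Ω₂)=(-0.002906, 0.002137)
Total Σ_m = (-0.291259, 0.000000). Multiply by 1.396263: (-0.406674, 0.000000). P_4(cos γ) = -0.406674

-0.406674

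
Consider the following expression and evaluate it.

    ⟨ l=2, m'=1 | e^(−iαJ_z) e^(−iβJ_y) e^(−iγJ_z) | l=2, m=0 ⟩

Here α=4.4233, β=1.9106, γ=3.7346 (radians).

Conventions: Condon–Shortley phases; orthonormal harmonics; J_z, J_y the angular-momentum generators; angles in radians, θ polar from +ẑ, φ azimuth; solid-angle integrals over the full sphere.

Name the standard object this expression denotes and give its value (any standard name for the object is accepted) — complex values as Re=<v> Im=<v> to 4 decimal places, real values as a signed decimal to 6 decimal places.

This is a Wigner D-matrix element — the rotation-matrix element ⟨l m'| R(α,β,γ) |l m⟩ in the angular-momentum basis.
D^2_{1,0}(4.4233,1.9106,3.7346) = e^{-i·1·4.4233}·d^2_{1,0}(1.9106)·e^{-i·0·3.7346}. Compute d first:
With c≡cos(β/2)=0.577364 and s≡sin(β/2)=0.816487, N=[6·1·2·2]^{1/2}=4.898979
Admissible k: 0..1 (factorial args all ≥0)
  k=0: (−1)^1·4.8990/(2)·0.5774^3·0.8165^1 = -0.384923
  k=1: (−1)^2·4.8990/(2)·0.5774^1·0.8165^3 = +0.769791
d^2_{1,0}(1.9106) = -0.384923 +0.769791 = +0.384869
Attach z-rotation phases: D = e^{-i(1)(4.4233)}·(+0.384869)·e^{-i(0)(3.7346)} = -0.109718+0.368898i

Wigner D-matrix element, Re=-0.1097 Im=0.3689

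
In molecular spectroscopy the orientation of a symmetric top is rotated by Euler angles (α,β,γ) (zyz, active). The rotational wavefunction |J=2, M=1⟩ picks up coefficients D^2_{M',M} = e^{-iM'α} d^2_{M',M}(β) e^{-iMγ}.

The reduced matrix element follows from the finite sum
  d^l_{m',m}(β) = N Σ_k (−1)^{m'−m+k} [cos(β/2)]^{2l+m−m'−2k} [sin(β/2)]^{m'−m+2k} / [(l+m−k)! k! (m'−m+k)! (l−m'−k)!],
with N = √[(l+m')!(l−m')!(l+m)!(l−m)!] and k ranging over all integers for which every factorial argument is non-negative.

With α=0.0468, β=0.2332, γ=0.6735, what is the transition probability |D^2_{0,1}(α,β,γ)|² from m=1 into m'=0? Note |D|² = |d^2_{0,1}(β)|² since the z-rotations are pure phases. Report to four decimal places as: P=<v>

P=0.0758

D^2_{0,1}(0.0468,0.2332,0.6735) = e^{-i·0·0.0468}·d^2_{0,1}(0.2332)·e^{-i·1·0.6735}. Compute d first:
c=cos(0.233200/2)=0.993210, s=sin(0.233200/2)=0.116336; N=√[2·2·6·1]=4.898979
The bounds max(0,m−m')=1 and min(l+m,l−m')=2 give 2 terms
  k=1: (−1)^0·4.8990/(2)·0.9932^3·0.1163^1 = +0.279198
  k=2: (−1)^1·4.8990/(2)·0.9932^1·0.1163^3 = -0.003831
d^2_{0,1}(0.2332) = +0.279198 -0.003831 = +0.275368
|D^2_{0,1}|² = |d^2_{0,1}(β)|² = (+0.275368)² = 0.075827 (the z-rotation phases have unit modulus)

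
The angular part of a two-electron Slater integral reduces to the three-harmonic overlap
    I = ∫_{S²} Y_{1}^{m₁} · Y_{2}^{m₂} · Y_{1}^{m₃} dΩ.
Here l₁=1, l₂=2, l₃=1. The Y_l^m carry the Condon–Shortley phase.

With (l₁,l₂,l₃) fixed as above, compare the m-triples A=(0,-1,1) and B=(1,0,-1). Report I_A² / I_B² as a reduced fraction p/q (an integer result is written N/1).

Same 1,2,1: normalisation and zero-m 3j drop out of the ratio.
A: Δ: 2! 0! 2! / 5! → 1/30; sum: t=1:−1/2 = -1/2; 3j²(1 2 1; 0 -1 1) = Δ·Π!·Σ² = 1/10  (sign -1)
B: Δ: 2! 0! 2! / 5! → 1/30; sum: t=0:+1/4 = 1/4; 3j²(1 2 1; 1 0 -1) = Δ·Π!·Σ² = 1/30  (sign +1)
I_A²/I_B² = (1/10)/(1/30) = 3/1

3/1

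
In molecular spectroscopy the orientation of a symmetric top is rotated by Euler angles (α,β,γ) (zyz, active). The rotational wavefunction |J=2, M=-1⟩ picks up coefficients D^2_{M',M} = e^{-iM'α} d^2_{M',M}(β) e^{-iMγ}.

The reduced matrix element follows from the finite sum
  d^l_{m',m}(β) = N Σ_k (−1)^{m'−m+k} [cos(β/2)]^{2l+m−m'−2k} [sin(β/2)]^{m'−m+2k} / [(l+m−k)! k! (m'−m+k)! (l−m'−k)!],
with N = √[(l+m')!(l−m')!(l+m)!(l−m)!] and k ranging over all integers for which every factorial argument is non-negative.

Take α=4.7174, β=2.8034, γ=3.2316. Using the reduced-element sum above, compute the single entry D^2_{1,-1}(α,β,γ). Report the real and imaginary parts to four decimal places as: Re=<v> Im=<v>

Re=-0.0731 Im=0.8585

D^2_{1,-1}(4.7174,2.8034,3.2316) = e^{-i·1·4.7174}·d^2_{1,-1}(2.8034)·e^{-i·-1·3.2316}. Compute d first:
Half-angle: c=0.168292, s=0.985737. N=√(6·1·1·6)=6.000000
The bounds max(0,m−m')=0 and min(l+m,l−m')=1 give 2 terms
  k=0: (−1)^2·6.0000/(2)·0.1683^2·0.9857^2 = +0.082560
  k=1: (−1)^3·6.0000/(6)·0.1683^0·0.9857^4 = -0.944158
d^2_{1,-1}(2.8034) = +0.082560 -0.944158 = -0.861598
Attach z-rotation phases: D = e^{-i(1)(4.7174)}·(-0.861598)·e^{-i(-1)(3.2316)} = -0.073145+0.858488i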